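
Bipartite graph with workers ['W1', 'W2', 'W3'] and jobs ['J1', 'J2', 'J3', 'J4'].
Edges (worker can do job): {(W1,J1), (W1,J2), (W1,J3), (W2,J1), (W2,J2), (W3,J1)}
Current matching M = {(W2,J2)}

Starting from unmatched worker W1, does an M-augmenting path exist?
Yes: W1 → J1

An M-augmenting path alternates non-matching / matching edges, starting and ending at unmatched vertices.
Path: W1 → J1
(J1 is unmatched in M, so the path is augmenting.)
Flipping edges along this path would increase |M| from 1 to 2.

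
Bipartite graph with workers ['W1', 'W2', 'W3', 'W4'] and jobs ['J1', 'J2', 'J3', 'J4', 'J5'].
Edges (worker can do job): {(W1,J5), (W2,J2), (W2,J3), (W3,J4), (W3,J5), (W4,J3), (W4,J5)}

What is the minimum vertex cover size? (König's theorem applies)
Minimum vertex cover size = 4

By König's theorem: in bipartite graphs,
min vertex cover = max matching = 4

Maximum matching has size 4, so minimum vertex cover also has size 4.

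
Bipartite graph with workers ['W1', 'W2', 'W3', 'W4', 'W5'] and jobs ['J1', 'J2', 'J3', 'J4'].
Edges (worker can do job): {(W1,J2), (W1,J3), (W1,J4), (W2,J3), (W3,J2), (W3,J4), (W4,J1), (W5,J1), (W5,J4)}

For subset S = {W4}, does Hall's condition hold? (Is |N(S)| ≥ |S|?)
Yes: |N(S)| = 1, |S| = 1

Subset S = {W4}
Neighbors N(S) = {J1}

|N(S)| = 1, |S| = 1
Hall's condition: |N(S)| ≥ |S| is satisfied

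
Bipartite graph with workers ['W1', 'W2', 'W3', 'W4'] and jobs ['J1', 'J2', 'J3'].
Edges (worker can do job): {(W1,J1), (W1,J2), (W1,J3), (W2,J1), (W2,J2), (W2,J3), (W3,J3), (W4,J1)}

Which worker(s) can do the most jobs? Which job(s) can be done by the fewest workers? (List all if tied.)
Most versatile: W1, W2 (3 jobs); Least covered: J2 (2 workers)

Worker degrees (jobs they can do): W1:3, W2:3, W3:1, W4:1
Job degrees (workers who can do it): J1:3, J2:2, J3:3

Maximum worker degree is 3, achieved by: W1, W2
Minimum job degree is 2, achieved by: J2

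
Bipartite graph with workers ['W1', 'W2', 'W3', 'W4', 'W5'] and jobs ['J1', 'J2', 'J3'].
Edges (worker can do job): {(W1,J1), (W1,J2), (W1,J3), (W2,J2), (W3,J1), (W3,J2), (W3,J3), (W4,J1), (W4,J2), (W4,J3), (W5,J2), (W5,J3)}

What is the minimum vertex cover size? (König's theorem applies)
Minimum vertex cover size = 3

By König's theorem: in bipartite graphs,
min vertex cover = max matching = 3

Maximum matching has size 3, so minimum vertex cover also has size 3.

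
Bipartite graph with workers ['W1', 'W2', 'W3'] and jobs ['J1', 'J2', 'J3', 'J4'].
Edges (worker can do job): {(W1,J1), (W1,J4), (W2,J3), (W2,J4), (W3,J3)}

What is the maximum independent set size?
Maximum independent set = 4

By König's theorem:
- Min vertex cover = Max matching = 3
- Max independent set = Total vertices - Min vertex cover
- Max independent set = 7 - 3 = 4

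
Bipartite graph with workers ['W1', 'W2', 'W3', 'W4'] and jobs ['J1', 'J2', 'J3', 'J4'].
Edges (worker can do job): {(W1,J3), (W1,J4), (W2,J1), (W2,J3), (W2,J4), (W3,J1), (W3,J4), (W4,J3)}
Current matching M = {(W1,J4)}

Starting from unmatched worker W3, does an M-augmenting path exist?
Yes: W3 → J1

An M-augmenting path alternates non-matching / matching edges, starting and ending at unmatched vertices.
Path: W3 → J1
(J1 is unmatched in M, so the path is augmenting.)
Flipping edges along this path would increase |M| from 1 to 2.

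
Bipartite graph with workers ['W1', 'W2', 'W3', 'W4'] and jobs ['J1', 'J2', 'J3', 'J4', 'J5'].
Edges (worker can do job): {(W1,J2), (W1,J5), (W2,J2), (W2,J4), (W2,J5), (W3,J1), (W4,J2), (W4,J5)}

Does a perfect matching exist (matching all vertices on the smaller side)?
Yes, perfect matching exists (size 4)

Perfect matching: {(W1,J2), (W2,J4), (W3,J1), (W4,J5)}
All 4 vertices on the smaller side are matched.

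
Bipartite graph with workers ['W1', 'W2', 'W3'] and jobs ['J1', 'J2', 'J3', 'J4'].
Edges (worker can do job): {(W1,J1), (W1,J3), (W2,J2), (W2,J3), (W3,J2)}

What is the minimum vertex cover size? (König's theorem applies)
Minimum vertex cover size = 3

By König's theorem: in bipartite graphs,
min vertex cover = max matching = 3

Maximum matching has size 3, so minimum vertex cover also has size 3.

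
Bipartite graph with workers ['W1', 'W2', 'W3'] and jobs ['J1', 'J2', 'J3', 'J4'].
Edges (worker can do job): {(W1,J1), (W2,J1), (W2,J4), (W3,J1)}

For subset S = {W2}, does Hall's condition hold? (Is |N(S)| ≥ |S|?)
Yes: |N(S)| = 2, |S| = 1

Subset S = {W2}
Neighbors N(S) = {J1, J4}

|N(S)| = 2, |S| = 1
Hall's condition: |N(S)| ≥ |S| is satisfied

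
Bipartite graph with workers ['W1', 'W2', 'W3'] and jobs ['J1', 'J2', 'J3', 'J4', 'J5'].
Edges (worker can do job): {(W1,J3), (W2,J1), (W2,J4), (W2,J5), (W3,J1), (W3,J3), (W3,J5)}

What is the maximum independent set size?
Maximum independent set = 5

By König's theorem:
- Min vertex cover = Max matching = 3
- Max independent set = Total vertices - Min vertex cover
- Max independent set = 8 - 3 = 5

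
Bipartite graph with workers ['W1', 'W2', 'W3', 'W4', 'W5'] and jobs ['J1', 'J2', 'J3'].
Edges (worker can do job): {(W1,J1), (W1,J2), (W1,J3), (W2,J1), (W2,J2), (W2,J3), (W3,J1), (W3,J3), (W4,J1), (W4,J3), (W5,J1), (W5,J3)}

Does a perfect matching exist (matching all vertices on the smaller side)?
Yes, perfect matching exists (size 3)

Perfect matching: {(W1,J2), (W3,J3), (W5,J1)}
All 3 vertices on the smaller side are matched.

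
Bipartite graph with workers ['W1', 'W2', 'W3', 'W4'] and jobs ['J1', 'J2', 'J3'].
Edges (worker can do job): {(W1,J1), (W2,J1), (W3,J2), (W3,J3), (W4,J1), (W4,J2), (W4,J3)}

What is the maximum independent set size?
Maximum independent set = 4

By König's theorem:
- Min vertex cover = Max matching = 3
- Max independent set = Total vertices - Min vertex cover
- Max independent set = 7 - 3 = 4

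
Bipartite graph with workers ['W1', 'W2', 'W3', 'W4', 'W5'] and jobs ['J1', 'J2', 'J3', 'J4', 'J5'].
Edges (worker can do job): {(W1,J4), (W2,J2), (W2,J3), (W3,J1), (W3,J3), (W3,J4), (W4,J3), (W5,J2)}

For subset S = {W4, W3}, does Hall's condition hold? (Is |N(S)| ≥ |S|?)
Yes: |N(S)| = 3, |S| = 2

Subset S = {W4, W3}
Neighbors N(S) = {J1, J3, J4}

|N(S)| = 3, |S| = 2
Hall's condition: |N(S)| ≥ |S| is satisfied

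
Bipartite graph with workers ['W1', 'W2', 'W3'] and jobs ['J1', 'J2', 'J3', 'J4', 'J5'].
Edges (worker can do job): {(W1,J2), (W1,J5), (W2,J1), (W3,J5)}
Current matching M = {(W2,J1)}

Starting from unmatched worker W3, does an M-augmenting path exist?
Yes: W3 → J5

An M-augmenting path alternates non-matching / matching edges, starting and ending at unmatched vertices.
Path: W3 → J5
(J5 is unmatched in M, so the path is augmenting.)
Flipping edges along this path would increase |M| from 1 to 2.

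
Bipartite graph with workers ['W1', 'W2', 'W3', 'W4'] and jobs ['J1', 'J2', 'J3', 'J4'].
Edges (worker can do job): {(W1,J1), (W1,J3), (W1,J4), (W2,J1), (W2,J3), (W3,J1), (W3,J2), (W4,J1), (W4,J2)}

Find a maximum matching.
Matching: {(W1,J4), (W2,J3), (W3,J1), (W4,J2)}

Maximum matching (size 4):
  W1 → J4
  W2 → J3
  W3 → J1
  W4 → J2

Each worker is assigned to at most one job, and each job to at most one worker.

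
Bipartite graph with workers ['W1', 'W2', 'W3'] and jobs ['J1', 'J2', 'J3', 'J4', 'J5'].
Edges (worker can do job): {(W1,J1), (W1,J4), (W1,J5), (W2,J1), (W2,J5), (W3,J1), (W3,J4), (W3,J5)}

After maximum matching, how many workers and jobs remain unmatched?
Unmatched: 0 workers, 2 jobs

Maximum matching size: 3
Workers: 3 total, 3 matched, 0 unmatched
Jobs: 5 total, 3 matched, 2 unmatched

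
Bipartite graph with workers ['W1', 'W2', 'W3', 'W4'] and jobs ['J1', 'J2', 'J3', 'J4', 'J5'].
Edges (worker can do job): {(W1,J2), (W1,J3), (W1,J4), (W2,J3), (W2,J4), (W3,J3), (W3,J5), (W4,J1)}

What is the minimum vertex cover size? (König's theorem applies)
Minimum vertex cover size = 4

By König's theorem: in bipartite graphs,
min vertex cover = max matching = 4

Maximum matching has size 4, so minimum vertex cover also has size 4.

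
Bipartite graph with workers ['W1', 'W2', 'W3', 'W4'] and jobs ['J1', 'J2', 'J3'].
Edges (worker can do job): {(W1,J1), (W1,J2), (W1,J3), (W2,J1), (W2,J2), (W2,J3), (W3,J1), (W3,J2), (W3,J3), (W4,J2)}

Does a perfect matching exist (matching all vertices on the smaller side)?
Yes, perfect matching exists (size 3)

Perfect matching: {(W1,J1), (W3,J3), (W4,J2)}
All 3 vertices on the smaller side are matched.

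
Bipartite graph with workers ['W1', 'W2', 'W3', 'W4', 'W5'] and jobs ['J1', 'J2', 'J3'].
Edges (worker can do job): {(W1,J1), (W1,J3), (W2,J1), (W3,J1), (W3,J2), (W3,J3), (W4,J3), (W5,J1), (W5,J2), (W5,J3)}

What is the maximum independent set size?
Maximum independent set = 5

By König's theorem:
- Min vertex cover = Max matching = 3
- Max independent set = Total vertices - Min vertex cover
- Max independent set = 8 - 3 = 5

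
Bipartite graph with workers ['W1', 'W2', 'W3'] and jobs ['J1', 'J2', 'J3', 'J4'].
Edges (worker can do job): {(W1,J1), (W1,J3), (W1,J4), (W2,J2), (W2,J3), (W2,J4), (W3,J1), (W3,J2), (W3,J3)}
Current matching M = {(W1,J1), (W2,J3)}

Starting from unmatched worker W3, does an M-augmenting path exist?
Yes: W3 → J2

An M-augmenting path alternates non-matching / matching edges, starting and ending at unmatched vertices.
Path: W3 → J2
(J2 is unmatched in M, so the path is augmenting.)
Flipping edges along this path would increase |M| from 2 to 3.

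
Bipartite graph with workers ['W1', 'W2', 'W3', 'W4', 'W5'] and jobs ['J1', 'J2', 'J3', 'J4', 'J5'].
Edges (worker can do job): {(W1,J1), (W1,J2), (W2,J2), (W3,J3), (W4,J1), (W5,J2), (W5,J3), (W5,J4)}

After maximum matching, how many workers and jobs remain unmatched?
Unmatched: 1 workers, 1 jobs

Maximum matching size: 4
Workers: 5 total, 4 matched, 1 unmatched
Jobs: 5 total, 4 matched, 1 unmatched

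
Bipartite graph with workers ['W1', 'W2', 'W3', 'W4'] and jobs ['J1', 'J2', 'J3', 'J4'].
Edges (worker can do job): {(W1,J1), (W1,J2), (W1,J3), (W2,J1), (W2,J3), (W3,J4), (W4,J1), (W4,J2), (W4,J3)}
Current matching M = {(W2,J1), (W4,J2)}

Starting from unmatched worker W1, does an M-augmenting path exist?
Yes: W1 → J3

An M-augmenting path alternates non-matching / matching edges, starting and ending at unmatched vertices.
Path: W1 → J3
(J3 is unmatched in M, so the path is augmenting.)
Flipping edges along this path would increase |M| from 2 to 3.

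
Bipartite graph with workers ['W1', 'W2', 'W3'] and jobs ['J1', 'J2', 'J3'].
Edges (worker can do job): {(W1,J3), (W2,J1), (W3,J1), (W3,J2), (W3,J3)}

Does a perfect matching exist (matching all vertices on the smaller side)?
Yes, perfect matching exists (size 3)

Perfect matching: {(W1,J3), (W2,J1), (W3,J2)}
All 3 vertices on the smaller side are matched.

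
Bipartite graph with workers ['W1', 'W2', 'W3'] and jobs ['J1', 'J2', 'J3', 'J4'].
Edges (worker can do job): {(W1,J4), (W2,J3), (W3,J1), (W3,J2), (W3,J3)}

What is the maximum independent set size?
Maximum independent set = 4

By König's theorem:
- Min vertex cover = Max matching = 3
- Max independent set = Total vertices - Min vertex cover
- Max independent set = 7 - 3 = 4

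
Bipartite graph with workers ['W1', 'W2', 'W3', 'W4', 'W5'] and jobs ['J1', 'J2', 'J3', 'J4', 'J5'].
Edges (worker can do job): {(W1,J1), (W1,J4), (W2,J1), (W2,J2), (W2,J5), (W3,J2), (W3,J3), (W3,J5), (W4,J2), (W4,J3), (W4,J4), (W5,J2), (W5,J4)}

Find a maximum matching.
Matching: {(W1,J1), (W2,J2), (W3,J5), (W4,J3), (W5,J4)}

Maximum matching (size 5):
  W1 → J1
  W2 → J2
  W3 → J5
  W4 → J3
  W5 → J4

Each worker is assigned to at most one job, and each job to at most one worker.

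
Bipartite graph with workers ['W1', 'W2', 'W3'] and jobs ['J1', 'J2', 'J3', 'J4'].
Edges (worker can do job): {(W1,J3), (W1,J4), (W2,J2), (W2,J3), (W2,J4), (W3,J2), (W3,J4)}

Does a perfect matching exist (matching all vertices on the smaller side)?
Yes, perfect matching exists (size 3)

Perfect matching: {(W1,J3), (W2,J4), (W3,J2)}
All 3 vertices on the smaller side are matched.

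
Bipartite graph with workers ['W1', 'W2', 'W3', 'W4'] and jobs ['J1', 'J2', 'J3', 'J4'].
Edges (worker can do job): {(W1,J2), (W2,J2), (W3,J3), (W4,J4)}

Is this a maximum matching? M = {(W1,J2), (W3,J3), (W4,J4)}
Yes, size 3 is maximum

Proposed matching has size 3.
Maximum matching size for this graph: 3.

This is a maximum matching.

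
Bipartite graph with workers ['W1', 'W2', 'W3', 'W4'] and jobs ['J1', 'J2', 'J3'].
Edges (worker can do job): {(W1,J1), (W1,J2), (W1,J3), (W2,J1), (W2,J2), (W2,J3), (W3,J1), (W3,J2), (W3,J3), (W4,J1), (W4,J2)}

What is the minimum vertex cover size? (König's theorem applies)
Minimum vertex cover size = 3

By König's theorem: in bipartite graphs,
min vertex cover = max matching = 3

Maximum matching has size 3, so minimum vertex cover also has size 3.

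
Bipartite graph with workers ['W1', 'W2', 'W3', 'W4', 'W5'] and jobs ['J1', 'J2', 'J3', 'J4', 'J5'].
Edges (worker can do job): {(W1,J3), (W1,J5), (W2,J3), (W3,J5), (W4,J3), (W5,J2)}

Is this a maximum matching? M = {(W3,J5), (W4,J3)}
No, size 2 is not maximum

Proposed matching has size 2.
Maximum matching size for this graph: 3.

This is NOT maximum - can be improved to size 3.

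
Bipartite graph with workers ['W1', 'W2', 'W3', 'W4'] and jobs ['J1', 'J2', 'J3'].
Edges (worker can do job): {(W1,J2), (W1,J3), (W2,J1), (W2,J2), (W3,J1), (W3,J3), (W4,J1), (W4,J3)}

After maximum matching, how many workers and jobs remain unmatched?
Unmatched: 1 workers, 0 jobs

Maximum matching size: 3
Workers: 4 total, 3 matched, 1 unmatched
Jobs: 3 total, 3 matched, 0 unmatched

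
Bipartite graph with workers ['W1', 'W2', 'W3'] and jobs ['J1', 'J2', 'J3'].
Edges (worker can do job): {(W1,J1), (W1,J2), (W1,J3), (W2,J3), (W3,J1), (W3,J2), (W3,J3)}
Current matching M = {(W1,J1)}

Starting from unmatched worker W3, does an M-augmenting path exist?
Yes: W3 → J2

An M-augmenting path alternates non-matching / matching edges, starting and ending at unmatched vertices.
Path: W3 → J2
(J2 is unmatched in M, so the path is augmenting.)
Flipping edges along this path would increase |M| from 1 to 2.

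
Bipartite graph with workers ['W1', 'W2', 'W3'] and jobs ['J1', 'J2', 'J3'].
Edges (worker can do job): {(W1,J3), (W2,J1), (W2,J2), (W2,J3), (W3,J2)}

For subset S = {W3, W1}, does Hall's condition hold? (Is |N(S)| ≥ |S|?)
Yes: |N(S)| = 2, |S| = 2

Subset S = {W3, W1}
Neighbors N(S) = {J2, J3}

|N(S)| = 2, |S| = 2
Hall's condition: |N(S)| ≥ |S| is satisfied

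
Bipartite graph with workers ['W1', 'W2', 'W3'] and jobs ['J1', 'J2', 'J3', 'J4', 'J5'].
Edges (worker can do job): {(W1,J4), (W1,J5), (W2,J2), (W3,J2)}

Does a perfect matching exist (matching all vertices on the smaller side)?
No, maximum matching has size 2 < 3

Maximum matching has size 2, need 3 for perfect matching.
Unmatched workers: ['W2']
Unmatched jobs: ['J3', 'J1', 'J4']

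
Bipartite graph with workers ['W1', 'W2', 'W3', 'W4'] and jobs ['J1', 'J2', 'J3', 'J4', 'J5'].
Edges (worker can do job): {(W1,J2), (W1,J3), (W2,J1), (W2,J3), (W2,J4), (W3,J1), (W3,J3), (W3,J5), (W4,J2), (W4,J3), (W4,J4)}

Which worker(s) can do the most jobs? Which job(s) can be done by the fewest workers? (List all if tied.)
Most versatile: W2, W3, W4 (3 jobs); Least covered: J5 (1 workers)

Worker degrees (jobs they can do): W1:2, W2:3, W3:3, W4:3
Job degrees (workers who can do it): J1:2, J2:2, J3:4, J4:2, J5:1

Maximum worker degree is 3, achieved by: W2, W3, W4
Minimum job degree is 1, achieved by: J5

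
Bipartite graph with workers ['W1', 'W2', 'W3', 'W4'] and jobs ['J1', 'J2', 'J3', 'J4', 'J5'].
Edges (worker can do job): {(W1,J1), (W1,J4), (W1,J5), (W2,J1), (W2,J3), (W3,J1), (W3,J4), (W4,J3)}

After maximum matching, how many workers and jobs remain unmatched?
Unmatched: 0 workers, 1 jobs

Maximum matching size: 4
Workers: 4 total, 4 matched, 0 unmatched
Jobs: 5 total, 4 matched, 1 unmatched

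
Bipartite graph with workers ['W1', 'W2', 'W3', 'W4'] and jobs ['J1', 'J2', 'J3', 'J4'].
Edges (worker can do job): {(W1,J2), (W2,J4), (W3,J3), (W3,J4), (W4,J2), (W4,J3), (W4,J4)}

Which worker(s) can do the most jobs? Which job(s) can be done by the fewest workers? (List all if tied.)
Most versatile: W4 (3 jobs); Least covered: J1 (0 workers)

Worker degrees (jobs they can do): W1:1, W2:1, W3:2, W4:3
Job degrees (workers who can do it): J1:0, J2:2, J3:2, J4:3

Maximum worker degree is 3, achieved by: W4
Minimum job degree is 0, achieved by: J1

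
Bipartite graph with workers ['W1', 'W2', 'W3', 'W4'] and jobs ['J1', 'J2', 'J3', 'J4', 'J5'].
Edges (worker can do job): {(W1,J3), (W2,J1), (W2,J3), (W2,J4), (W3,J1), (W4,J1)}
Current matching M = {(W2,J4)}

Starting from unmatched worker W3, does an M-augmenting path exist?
Yes: W3 → J1

An M-augmenting path alternates non-matching / matching edges, starting and ending at unmatched vertices.
Path: W3 → J1
(J1 is unmatched in M, so the path is augmenting.)
Flipping edges along this path would increase |M| from 1 to 2.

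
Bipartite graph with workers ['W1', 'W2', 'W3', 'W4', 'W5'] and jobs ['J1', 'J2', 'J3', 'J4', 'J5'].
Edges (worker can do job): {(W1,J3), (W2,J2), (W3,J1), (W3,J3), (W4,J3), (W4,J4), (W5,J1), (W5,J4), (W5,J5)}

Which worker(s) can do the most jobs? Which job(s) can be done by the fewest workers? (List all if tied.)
Most versatile: W5 (3 jobs); Least covered: J2, J5 (1 workers)

Worker degrees (jobs they can do): W1:1, W2:1, W3:2, W4:2, W5:3
Job degrees (workers who can do it): J1:2, J2:1, J3:3, J4:2, J5:1

Maximum worker degree is 3, achieved by: W5
Minimum job degree is 1, achieved by: J2, J5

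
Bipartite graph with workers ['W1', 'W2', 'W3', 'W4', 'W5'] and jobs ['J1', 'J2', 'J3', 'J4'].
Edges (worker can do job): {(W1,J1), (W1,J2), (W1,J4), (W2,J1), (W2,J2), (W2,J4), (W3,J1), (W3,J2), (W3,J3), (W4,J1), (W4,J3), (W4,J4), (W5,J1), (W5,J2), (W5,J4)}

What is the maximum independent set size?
Maximum independent set = 5

By König's theorem:
- Min vertex cover = Max matching = 4
- Max independent set = Total vertices - Min vertex cover
- Max independent set = 9 - 4 = 5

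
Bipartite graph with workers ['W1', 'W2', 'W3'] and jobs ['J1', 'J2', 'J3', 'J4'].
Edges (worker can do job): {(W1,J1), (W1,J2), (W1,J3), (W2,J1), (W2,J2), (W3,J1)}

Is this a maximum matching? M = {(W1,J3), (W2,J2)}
No, size 2 is not maximum

Proposed matching has size 2.
Maximum matching size for this graph: 3.

This is NOT maximum - can be improved to size 3.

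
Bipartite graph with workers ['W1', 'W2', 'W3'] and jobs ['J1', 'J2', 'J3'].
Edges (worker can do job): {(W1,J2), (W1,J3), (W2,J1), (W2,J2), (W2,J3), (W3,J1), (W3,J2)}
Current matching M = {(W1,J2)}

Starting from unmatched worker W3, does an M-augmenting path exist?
Yes: W3 → J1

An M-augmenting path alternates non-matching / matching edges, starting and ending at unmatched vertices.
Path: W3 → J1
(J1 is unmatched in M, so the path is augmenting.)
Flipping edges along this path would increase |M| from 1 to 2.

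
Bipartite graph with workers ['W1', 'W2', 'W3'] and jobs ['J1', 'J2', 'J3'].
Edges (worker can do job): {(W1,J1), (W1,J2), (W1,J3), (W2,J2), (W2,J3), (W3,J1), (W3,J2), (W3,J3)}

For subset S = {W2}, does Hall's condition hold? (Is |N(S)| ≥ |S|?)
Yes: |N(S)| = 2, |S| = 1

Subset S = {W2}
Neighbors N(S) = {J2, J3}

|N(S)| = 2, |S| = 1
Hall's condition: |N(S)| ≥ |S| is satisfied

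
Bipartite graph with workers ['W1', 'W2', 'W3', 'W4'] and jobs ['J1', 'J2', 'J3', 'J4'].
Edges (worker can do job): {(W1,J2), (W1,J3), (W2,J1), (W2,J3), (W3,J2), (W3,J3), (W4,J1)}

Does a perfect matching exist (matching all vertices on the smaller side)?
No, maximum matching has size 3 < 4

Maximum matching has size 3, need 4 for perfect matching.
Unmatched workers: ['W2']
Unmatched jobs: ['J4']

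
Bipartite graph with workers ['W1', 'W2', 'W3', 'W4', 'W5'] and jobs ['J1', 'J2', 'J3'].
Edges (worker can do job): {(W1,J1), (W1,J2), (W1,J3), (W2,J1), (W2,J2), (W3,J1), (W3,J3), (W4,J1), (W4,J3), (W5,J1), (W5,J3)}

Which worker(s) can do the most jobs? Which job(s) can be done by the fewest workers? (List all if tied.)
Most versatile: W1 (3 jobs); Least covered: J2 (2 workers)

Worker degrees (jobs they can do): W1:3, W2:2, W3:2, W4:2, W5:2
Job degrees (workers who can do it): J1:5, J2:2, J3:4

Maximum worker degree is 3, achieved by: W1
Minimum job degree is 2, achieved by: J2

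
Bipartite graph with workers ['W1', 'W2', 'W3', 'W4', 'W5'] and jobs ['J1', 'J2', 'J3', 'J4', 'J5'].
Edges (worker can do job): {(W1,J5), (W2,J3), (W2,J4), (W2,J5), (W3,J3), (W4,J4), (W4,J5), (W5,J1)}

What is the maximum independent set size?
Maximum independent set = 6

By König's theorem:
- Min vertex cover = Max matching = 4
- Max independent set = Total vertices - Min vertex cover
- Max independent set = 10 - 4 = 6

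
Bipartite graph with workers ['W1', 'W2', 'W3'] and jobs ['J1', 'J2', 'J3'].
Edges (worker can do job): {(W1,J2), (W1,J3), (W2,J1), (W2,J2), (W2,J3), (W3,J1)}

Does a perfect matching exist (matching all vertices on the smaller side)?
Yes, perfect matching exists (size 3)

Perfect matching: {(W1,J3), (W2,J2), (W3,J1)}
All 3 vertices on the smaller side are matched.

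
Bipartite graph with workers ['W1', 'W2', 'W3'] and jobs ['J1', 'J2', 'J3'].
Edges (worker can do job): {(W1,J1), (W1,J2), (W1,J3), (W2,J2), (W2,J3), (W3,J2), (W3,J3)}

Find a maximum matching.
Matching: {(W1,J1), (W2,J3), (W3,J2)}

Maximum matching (size 3):
  W1 → J1
  W2 → J3
  W3 → J2

Each worker is assigned to at most one job, and each job to at most one worker.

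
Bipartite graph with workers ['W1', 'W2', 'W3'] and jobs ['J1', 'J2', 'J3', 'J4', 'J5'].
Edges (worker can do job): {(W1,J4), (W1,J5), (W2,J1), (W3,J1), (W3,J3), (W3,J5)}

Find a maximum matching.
Matching: {(W1,J4), (W2,J1), (W3,J3)}

Maximum matching (size 3):
  W1 → J4
  W2 → J1
  W3 → J3

Each worker is assigned to at most one job, and each job to at most one worker.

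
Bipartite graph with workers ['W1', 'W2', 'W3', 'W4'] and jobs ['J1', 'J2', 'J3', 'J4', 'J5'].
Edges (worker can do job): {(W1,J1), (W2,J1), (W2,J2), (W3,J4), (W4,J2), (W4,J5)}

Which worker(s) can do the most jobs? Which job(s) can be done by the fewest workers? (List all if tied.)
Most versatile: W2, W4 (2 jobs); Least covered: J3 (0 workers)

Worker degrees (jobs they can do): W1:1, W2:2, W3:1, W4:2
Job degrees (workers who can do it): J1:2, J2:2, J3:0, J4:1, J5:1

Maximum worker degree is 2, achieved by: W2, W4
Minimum job degree is 0, achieved by: J3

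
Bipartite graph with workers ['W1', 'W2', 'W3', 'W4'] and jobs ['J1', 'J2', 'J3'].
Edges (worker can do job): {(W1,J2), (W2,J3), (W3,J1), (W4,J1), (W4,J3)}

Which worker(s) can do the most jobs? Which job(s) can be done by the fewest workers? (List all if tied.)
Most versatile: W4 (2 jobs); Least covered: J2 (1 workers)

Worker degrees (jobs they can do): W1:1, W2:1, W3:1, W4:2
Job degrees (workers who can do it): J1:2, J2:1, J3:2

Maximum worker degree is 2, achieved by: W4
Minimum job degree is 1, achieved by: J2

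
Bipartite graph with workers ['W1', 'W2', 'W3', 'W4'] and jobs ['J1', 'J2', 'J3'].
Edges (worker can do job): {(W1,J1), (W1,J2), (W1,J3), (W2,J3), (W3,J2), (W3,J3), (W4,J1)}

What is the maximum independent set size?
Maximum independent set = 4

By König's theorem:
- Min vertex cover = Max matching = 3
- Max independent set = Total vertices - Min vertex cover
- Max independent set = 7 - 3 = 4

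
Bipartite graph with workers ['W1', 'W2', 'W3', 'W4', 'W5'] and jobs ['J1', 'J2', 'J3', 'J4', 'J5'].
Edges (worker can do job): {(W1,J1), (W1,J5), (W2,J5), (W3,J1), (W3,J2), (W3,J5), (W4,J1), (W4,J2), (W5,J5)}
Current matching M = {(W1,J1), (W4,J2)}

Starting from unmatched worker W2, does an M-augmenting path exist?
Yes: W2 → J5

An M-augmenting path alternates non-matching / matching edges, starting and ending at unmatched vertices.
Path: W2 → J5
(J5 is unmatched in M, so the path is augmenting.)
Flipping edges along this path would increase |M| from 2 to 3.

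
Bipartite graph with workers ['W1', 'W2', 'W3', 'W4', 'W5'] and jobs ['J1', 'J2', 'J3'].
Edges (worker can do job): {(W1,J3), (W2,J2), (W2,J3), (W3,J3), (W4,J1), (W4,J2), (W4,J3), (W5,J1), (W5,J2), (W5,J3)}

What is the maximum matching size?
Maximum matching size = 3

Maximum matching: {(W3,J3), (W4,J1), (W5,J2)}
Size: 3

This assigns 3 workers to 3 distinct jobs.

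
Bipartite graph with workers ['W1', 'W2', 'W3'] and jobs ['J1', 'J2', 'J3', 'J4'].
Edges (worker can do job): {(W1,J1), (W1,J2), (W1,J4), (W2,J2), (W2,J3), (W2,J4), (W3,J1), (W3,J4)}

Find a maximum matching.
Matching: {(W1,J2), (W2,J4), (W3,J1)}

Maximum matching (size 3):
  W1 → J2
  W2 → J4
  W3 → J1

Each worker is assigned to at most one job, and each job to at most one worker.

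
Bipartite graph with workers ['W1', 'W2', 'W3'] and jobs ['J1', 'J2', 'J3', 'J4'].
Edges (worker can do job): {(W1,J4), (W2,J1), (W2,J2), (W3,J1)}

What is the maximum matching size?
Maximum matching size = 3

Maximum matching: {(W1,J4), (W2,J2), (W3,J1)}
Size: 3

This assigns 3 workers to 3 distinct jobs.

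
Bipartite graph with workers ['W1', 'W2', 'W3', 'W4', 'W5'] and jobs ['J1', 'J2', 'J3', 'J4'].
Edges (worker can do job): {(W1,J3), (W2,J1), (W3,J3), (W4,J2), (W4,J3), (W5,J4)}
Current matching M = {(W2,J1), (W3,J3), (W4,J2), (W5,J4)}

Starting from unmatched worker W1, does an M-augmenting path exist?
No augmenting path from W1

Alternating search from W1 reaches jobs: {J3}.
Every reachable job is already matched in M, and following those matched edges back to workers exposes no further unvisited jobs.
No M-augmenting path from W1 exists.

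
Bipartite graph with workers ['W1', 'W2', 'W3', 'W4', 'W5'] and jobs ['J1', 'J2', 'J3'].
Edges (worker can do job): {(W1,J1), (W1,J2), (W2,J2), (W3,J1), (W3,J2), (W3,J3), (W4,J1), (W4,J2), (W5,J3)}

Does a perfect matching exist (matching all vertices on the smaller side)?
Yes, perfect matching exists (size 3)

Perfect matching: {(W1,J2), (W3,J3), (W4,J1)}
All 3 vertices on the smaller side are matched.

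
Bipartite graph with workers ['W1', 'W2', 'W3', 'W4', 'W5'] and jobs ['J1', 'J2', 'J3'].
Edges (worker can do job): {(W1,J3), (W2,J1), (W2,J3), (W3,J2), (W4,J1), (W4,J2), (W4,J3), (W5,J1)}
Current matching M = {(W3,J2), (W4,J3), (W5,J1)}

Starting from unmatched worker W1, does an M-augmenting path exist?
No augmenting path from W1

Alternating search from W1 reaches jobs: {J1, J2, J3}.
Every reachable job is already matched in M, and following those matched edges back to workers exposes no further unvisited jobs.
No M-augmenting path from W1 exists.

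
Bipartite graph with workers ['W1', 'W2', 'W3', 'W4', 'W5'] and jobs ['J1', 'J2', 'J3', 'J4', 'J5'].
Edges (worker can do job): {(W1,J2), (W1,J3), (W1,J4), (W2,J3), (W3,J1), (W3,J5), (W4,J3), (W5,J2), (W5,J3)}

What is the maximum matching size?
Maximum matching size = 4

Maximum matching: {(W1,J4), (W3,J5), (W4,J3), (W5,J2)}
Size: 4

This assigns 4 workers to 4 distinct jobs.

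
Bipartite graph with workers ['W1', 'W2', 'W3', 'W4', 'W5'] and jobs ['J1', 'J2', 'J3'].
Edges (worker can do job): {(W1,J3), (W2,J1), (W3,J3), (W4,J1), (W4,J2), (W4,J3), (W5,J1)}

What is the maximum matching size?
Maximum matching size = 3

Maximum matching: {(W3,J3), (W4,J2), (W5,J1)}
Size: 3

This assigns 3 workers to 3 distinct jobs.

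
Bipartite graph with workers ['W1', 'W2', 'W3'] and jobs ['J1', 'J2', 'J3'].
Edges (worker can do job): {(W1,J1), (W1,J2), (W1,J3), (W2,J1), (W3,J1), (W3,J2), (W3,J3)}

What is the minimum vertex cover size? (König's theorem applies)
Minimum vertex cover size = 3

By König's theorem: in bipartite graphs,
min vertex cover = max matching = 3

Maximum matching has size 3, so minimum vertex cover also has size 3.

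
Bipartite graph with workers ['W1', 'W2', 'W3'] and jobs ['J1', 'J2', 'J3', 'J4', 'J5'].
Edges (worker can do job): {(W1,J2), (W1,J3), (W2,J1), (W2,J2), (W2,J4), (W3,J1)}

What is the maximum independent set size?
Maximum independent set = 5

By König's theorem:
- Min vertex cover = Max matching = 3
- Max independent set = Total vertices - Min vertex cover
- Max independent set = 8 - 3 = 5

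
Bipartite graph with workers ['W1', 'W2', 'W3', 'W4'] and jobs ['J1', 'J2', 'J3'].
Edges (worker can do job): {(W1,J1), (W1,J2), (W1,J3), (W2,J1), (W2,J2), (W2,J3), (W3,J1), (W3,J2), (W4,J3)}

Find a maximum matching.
Matching: {(W1,J2), (W3,J1), (W4,J3)}

Maximum matching (size 3):
  W1 → J2
  W3 → J1
  W4 → J3

Each worker is assigned to at most one job, and each job to at most one worker.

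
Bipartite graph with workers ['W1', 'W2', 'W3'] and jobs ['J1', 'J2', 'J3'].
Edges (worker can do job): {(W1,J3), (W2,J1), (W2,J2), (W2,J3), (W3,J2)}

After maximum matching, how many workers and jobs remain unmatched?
Unmatched: 0 workers, 0 jobs

Maximum matching size: 3
Workers: 3 total, 3 matched, 0 unmatched
Jobs: 3 total, 3 matched, 0 unmatched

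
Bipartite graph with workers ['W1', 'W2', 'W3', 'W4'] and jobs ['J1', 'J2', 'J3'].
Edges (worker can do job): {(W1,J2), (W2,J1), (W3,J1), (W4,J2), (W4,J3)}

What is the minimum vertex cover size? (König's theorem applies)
Minimum vertex cover size = 3

By König's theorem: in bipartite graphs,
min vertex cover = max matching = 3

Maximum matching has size 3, so minimum vertex cover also has size 3.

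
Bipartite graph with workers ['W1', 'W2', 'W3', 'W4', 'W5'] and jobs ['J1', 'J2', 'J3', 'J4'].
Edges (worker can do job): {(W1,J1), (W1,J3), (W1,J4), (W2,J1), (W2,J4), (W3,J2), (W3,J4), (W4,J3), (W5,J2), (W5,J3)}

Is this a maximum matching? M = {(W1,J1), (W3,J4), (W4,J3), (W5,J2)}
Yes, size 4 is maximum

Proposed matching has size 4.
Maximum matching size for this graph: 4.

This is a maximum matching.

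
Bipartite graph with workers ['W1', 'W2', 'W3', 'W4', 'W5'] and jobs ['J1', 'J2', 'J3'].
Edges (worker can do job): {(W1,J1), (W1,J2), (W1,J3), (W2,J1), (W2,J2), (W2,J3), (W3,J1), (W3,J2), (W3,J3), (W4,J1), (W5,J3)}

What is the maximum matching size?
Maximum matching size = 3

Maximum matching: {(W1,J2), (W3,J3), (W4,J1)}
Size: 3

This assigns 3 workers to 3 distinct jobs.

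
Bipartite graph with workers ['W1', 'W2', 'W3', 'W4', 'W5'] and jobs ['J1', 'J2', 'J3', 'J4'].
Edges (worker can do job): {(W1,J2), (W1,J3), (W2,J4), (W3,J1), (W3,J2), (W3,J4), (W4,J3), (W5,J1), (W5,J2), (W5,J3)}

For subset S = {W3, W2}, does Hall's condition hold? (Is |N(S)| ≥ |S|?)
Yes: |N(S)| = 3, |S| = 2

Subset S = {W3, W2}
Neighbors N(S) = {J1, J2, J4}

|N(S)| = 3, |S| = 2
Hall's condition: |N(S)| ≥ |S| is satisfied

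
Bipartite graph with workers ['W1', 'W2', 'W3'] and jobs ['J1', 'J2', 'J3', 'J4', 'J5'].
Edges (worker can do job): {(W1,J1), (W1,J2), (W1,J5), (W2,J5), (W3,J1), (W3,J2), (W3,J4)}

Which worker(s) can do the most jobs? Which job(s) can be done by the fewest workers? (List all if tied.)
Most versatile: W1, W3 (3 jobs); Least covered: J3 (0 workers)

Worker degrees (jobs they can do): W1:3, W2:1, W3:3
Job degrees (workers who can do it): J1:2, J2:2, J3:0, J4:1, J5:2

Maximum worker degree is 3, achieved by: W1, W3
Minimum job degree is 0, achieved by: J3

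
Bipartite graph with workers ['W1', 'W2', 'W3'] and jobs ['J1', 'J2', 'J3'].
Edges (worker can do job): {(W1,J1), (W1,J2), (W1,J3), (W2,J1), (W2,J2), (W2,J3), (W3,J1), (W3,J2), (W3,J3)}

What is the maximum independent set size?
Maximum independent set = 3

By König's theorem:
- Min vertex cover = Max matching = 3
- Max independent set = Total vertices - Min vertex cover
- Max independent set = 6 - 3 = 3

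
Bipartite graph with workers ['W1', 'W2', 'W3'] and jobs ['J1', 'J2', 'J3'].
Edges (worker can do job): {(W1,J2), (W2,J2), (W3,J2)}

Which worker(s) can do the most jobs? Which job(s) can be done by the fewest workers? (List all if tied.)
Most versatile: W1, W2, W3 (1 jobs); Least covered: J1, J3 (0 workers)

Worker degrees (jobs they can do): W1:1, W2:1, W3:1
Job degrees (workers who can do it): J1:0, J2:3, J3:0

Maximum worker degree is 1, achieved by: W1, W2, W3
Minimum job degree is 0, achieved by: J1, J3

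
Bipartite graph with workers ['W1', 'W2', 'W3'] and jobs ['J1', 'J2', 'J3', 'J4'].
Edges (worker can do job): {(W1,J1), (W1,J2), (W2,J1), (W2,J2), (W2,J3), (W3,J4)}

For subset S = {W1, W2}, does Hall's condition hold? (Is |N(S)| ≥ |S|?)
Yes: |N(S)| = 3, |S| = 2

Subset S = {W1, W2}
Neighbors N(S) = {J1, J2, J3}

|N(S)| = 3, |S| = 2
Hall's condition: |N(S)| ≥ |S| is satisfied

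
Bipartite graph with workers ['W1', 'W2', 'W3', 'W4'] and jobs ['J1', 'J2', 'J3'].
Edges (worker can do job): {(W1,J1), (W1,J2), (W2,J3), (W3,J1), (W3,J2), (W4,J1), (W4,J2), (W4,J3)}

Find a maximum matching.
Matching: {(W1,J2), (W3,J1), (W4,J3)}

Maximum matching (size 3):
  W1 → J2
  W3 → J1
  W4 → J3

Each worker is assigned to at most one job, and each job to at most one worker.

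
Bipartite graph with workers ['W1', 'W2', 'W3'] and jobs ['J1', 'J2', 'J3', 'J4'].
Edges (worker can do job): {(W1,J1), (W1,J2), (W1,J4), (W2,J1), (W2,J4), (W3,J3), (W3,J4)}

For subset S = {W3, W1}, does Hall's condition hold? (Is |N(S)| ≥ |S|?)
Yes: |N(S)| = 4, |S| = 2

Subset S = {W3, W1}
Neighbors N(S) = {J1, J2, J3, J4}

|N(S)| = 4, |S| = 2
Hall's condition: |N(S)| ≥ |S| is satisfied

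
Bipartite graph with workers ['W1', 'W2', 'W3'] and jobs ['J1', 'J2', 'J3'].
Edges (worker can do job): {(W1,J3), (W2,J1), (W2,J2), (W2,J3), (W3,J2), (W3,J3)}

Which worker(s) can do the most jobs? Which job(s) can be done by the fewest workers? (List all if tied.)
Most versatile: W2 (3 jobs); Least covered: J1 (1 workers)

Worker degrees (jobs they can do): W1:1, W2:3, W3:2
Job degrees (workers who can do it): J1:1, J2:2, J3:3

Maximum worker degree is 3, achieved by: W2
Minimum job degree is 1, achieved by: J1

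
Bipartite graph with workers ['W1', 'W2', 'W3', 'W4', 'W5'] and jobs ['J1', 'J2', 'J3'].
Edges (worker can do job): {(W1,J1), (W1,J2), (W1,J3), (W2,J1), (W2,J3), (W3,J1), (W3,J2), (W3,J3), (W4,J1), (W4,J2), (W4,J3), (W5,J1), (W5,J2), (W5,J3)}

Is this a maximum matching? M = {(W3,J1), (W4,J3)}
No, size 2 is not maximum

Proposed matching has size 2.
Maximum matching size for this graph: 3.

This is NOT maximum - can be improved to size 3.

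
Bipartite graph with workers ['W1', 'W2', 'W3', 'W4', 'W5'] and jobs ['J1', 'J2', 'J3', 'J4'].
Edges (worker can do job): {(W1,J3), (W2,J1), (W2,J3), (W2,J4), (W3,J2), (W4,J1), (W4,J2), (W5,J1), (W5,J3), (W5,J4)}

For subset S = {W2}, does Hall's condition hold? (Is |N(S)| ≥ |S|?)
Yes: |N(S)| = 3, |S| = 1

Subset S = {W2}
Neighbors N(S) = {J1, J3, J4}

|N(S)| = 3, |S| = 1
Hall's condition: |N(S)| ≥ |S| is satisfied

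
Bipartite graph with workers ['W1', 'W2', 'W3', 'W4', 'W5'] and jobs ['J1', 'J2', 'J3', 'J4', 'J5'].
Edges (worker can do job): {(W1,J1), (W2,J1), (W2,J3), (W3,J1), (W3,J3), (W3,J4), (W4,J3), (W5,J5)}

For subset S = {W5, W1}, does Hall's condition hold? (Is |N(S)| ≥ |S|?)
Yes: |N(S)| = 2, |S| = 2

Subset S = {W5, W1}
Neighbors N(S) = {J1, J5}

|N(S)| = 2, |S| = 2
Hall's condition: |N(S)| ≥ |S| is satisfied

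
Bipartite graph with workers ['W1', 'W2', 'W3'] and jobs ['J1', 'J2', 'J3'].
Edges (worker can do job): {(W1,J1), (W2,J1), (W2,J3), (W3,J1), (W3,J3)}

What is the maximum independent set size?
Maximum independent set = 4

By König's theorem:
- Min vertex cover = Max matching = 2
- Max independent set = Total vertices - Min vertex cover
- Max independent set = 6 - 2 = 4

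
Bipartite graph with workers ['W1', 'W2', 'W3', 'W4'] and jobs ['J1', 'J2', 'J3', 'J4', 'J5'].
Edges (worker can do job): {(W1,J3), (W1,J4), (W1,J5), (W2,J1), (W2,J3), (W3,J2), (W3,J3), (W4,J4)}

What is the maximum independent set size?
Maximum independent set = 5

By König's theorem:
- Min vertex cover = Max matching = 4
- Max independent set = Total vertices - Min vertex cover
- Max independent set = 9 - 4 = 5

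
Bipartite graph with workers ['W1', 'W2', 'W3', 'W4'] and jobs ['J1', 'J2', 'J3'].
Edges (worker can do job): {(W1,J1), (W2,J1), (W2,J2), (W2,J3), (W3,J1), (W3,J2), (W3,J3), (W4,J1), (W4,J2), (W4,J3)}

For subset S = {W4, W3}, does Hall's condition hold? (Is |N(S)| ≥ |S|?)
Yes: |N(S)| = 3, |S| = 2

Subset S = {W4, W3}
Neighbors N(S) = {J1, J2, J3}

|N(S)| = 3, |S| = 2
Hall's condition: |N(S)| ≥ |S| is satisfied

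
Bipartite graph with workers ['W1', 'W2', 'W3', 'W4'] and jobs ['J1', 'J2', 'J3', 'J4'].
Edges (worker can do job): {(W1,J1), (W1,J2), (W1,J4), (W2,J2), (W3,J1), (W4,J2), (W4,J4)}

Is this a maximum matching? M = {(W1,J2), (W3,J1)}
No, size 2 is not maximum

Proposed matching has size 2.
Maximum matching size for this graph: 3.

This is NOT maximum - can be improved to size 3.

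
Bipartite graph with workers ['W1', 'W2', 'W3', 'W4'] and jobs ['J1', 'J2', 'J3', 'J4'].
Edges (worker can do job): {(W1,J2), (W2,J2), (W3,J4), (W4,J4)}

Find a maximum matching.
Matching: {(W1,J2), (W4,J4)}

Maximum matching (size 2):
  W1 → J2
  W4 → J4

Each worker is assigned to at most one job, and each job to at most one worker.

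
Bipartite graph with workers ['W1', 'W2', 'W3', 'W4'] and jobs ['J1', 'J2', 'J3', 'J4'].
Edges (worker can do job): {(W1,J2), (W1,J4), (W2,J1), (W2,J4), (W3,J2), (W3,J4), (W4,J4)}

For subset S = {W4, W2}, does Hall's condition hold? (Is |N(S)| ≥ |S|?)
Yes: |N(S)| = 2, |S| = 2

Subset S = {W4, W2}
Neighbors N(S) = {J1, J4}

|N(S)| = 2, |S| = 2
Hall's condition: |N(S)| ≥ |S| is satisfied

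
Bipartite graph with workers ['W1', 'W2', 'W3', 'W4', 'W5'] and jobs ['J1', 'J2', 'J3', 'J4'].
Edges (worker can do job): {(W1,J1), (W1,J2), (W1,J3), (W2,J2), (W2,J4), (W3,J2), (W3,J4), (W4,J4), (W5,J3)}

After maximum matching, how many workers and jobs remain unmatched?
Unmatched: 1 workers, 0 jobs

Maximum matching size: 4
Workers: 5 total, 4 matched, 1 unmatched
Jobs: 4 total, 4 matched, 0 unmatched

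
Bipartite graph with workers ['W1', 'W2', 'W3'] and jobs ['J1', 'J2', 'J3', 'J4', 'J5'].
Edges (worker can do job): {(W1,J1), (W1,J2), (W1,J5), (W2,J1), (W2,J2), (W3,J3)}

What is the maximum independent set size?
Maximum independent set = 5

By König's theorem:
- Min vertex cover = Max matching = 3
- Max independent set = Total vertices - Min vertex cover
- Max independent set = 8 - 3 = 5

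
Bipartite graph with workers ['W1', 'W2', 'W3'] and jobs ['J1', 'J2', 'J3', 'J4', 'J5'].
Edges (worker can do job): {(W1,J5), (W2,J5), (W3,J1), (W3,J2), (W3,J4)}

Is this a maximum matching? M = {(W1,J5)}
No, size 1 is not maximum

Proposed matching has size 1.
Maximum matching size for this graph: 2.

This is NOT maximum - can be improved to size 2.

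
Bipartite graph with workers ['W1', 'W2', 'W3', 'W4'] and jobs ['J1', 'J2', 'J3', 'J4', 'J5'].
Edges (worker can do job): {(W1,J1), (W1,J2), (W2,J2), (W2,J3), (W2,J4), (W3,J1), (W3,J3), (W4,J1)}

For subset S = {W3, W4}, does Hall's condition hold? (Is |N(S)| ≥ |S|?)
Yes: |N(S)| = 2, |S| = 2

Subset S = {W3, W4}
Neighbors N(S) = {J1, J3}

|N(S)| = 2, |S| = 2
Hall's condition: |N(S)| ≥ |S| is satisfied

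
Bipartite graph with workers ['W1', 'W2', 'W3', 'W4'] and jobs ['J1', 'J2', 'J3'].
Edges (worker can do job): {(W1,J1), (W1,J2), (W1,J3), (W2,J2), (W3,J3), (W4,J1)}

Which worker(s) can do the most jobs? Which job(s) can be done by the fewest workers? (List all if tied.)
Most versatile: W1 (3 jobs); Least covered: J1, J2, J3 (2 workers)

Worker degrees (jobs they can do): W1:3, W2:1, W3:1, W4:1
Job degrees (workers who can do it): J1:2, J2:2, J3:2

Maximum worker degree is 3, achieved by: W1
Minimum job degree is 2, achieved by: J1, J2, J3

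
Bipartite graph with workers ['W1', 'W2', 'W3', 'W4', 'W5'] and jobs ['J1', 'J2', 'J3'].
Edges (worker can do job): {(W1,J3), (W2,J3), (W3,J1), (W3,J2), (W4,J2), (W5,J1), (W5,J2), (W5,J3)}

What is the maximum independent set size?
Maximum independent set = 5

By König's theorem:
- Min vertex cover = Max matching = 3
- Max independent set = Total vertices - Min vertex cover
- Max independent set = 8 - 3 = 5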